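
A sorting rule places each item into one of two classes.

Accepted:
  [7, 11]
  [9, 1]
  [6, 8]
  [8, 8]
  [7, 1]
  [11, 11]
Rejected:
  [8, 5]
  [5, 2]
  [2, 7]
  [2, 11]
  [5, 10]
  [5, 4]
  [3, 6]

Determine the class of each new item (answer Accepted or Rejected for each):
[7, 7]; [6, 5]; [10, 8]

Every 'Accepted' example satisfies: sum is even. None of the 'Rejected' examples do.
[7, 7] — 7+7 = 14, hence Accepted.
[6, 5] — 6+5 = 11, hence Rejected.
[10, 8] — 10+8 = 18, hence Accepted.

Accepted, Rejected, Accepted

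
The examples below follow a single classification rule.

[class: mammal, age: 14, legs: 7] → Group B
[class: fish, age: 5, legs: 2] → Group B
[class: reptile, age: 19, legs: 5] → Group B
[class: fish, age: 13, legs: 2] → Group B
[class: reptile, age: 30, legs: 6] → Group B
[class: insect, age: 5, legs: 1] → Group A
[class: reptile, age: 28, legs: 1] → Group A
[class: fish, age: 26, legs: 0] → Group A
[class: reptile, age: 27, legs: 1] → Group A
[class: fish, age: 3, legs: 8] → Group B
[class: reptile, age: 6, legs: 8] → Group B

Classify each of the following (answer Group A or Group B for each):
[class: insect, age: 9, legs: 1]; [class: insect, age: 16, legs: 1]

Group A, Group A

A rule that fits every label: legs ≤ 1 — true of each 'Group A' example, false of each 'Group B' one.
[class: insect, age: 9, legs: 1]: legs = 1, qualifies → Group A.
[class: insect, age: 16, legs: 1]: legs = 1, qualifies → Group A.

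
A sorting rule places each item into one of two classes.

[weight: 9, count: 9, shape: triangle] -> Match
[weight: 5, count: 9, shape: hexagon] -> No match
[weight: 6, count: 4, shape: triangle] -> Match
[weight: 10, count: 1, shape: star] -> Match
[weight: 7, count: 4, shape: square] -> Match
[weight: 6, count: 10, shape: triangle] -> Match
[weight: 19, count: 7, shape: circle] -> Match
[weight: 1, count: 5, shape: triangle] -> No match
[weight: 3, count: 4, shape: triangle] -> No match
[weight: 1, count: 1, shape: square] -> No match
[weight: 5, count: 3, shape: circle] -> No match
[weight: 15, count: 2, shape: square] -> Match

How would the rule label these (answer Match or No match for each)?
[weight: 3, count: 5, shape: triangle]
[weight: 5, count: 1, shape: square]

The rule appears to be: weight ≥ 6.
[weight: 3, count: 5, shape: triangle] — weight = 3, hence No match. [weight: 5, count: 1, shape: square] — weight = 5, hence No match.

No match, No match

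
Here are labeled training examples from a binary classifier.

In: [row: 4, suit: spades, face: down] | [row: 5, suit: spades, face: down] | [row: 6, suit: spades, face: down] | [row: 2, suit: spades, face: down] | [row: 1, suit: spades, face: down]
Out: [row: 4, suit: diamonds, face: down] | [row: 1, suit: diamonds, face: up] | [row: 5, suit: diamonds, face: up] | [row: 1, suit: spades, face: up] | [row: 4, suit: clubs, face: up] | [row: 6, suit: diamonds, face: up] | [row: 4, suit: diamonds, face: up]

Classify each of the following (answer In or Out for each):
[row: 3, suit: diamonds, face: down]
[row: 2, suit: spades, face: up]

All 'In' examples share one property — face is down AND suit is spades — and every 'Out' example lacks it.
[row: 3, suit: diamonds, face: down] → face is down, suit is diamonds → Out. [row: 2, suit: spades, face: up] → face is up, suit is spades → Out.

Out, Out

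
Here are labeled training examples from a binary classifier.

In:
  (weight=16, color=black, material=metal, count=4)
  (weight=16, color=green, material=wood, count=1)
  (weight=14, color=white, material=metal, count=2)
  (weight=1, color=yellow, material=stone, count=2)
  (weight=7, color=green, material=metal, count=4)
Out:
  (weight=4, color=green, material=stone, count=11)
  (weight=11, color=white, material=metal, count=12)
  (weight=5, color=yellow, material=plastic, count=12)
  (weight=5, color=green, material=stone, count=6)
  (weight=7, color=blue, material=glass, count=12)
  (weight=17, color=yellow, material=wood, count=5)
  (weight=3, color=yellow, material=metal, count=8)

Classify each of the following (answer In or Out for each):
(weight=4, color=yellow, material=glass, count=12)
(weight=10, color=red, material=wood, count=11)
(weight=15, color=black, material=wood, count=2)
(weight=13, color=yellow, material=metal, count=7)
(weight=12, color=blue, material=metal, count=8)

The classifier is using: count ≤ 4.
(weight=4, color=yellow, material=glass, count=12): Out (count = 12).
(weight=10, color=red, material=wood, count=11): Out (count = 11).
(weight=15, color=black, material=wood, count=2): In (count = 2).
(weight=13, color=yellow, material=metal, count=7): Out (count = 7).
(weight=12, color=blue, material=metal, count=8): Out (count = 8).

Out, Out, In, Out, Out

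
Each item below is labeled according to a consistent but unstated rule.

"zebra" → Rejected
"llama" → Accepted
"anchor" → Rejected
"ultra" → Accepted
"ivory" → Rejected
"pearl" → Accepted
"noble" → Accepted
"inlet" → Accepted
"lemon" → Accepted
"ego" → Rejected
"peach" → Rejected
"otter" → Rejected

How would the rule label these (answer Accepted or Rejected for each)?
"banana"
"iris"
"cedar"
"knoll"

Rejected, Rejected, Rejected, Accepted

Checking candidate rules against both groups, what survives is: contains 'l'.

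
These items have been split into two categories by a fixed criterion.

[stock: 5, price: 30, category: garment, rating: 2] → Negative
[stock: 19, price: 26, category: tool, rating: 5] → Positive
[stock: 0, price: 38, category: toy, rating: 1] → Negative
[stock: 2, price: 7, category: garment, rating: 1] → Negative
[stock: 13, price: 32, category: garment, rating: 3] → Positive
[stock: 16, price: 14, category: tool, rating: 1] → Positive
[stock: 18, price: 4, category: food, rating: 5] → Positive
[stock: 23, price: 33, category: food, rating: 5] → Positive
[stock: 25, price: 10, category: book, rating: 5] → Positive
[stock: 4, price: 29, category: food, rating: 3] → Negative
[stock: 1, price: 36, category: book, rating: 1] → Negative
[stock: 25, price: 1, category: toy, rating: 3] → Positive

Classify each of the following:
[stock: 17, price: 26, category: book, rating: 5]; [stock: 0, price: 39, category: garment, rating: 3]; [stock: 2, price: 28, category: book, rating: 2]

'Positive' ⟺ stock ≥ 13.

Positive, Negative, Negative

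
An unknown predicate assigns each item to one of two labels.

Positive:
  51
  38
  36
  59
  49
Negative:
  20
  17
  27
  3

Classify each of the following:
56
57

Positive, Positive

The classifier is using: at least 36.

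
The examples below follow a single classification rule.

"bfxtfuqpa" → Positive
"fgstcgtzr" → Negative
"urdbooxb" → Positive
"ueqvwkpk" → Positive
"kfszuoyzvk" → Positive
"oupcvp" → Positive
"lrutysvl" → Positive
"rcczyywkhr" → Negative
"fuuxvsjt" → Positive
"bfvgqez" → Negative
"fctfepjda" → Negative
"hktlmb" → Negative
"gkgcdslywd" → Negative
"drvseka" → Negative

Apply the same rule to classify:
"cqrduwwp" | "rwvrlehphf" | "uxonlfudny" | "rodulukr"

The classifier is using: contains 'u'.
"cqrduwwp" → has 'u' → Positive.
"rwvrlehphf" → no 'u' → Negative.
"uxonlfudny" → has 'u' → Positive.
"rodulukr" → has 'u' → Positive.

Positive, Negative, Positive, Positive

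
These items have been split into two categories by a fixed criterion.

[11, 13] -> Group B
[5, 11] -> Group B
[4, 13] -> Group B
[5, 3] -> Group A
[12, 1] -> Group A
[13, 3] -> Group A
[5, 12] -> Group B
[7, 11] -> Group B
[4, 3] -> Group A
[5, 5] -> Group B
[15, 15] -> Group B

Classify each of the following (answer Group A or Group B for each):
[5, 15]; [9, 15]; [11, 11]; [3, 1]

Group B, Group B, Group B, Group A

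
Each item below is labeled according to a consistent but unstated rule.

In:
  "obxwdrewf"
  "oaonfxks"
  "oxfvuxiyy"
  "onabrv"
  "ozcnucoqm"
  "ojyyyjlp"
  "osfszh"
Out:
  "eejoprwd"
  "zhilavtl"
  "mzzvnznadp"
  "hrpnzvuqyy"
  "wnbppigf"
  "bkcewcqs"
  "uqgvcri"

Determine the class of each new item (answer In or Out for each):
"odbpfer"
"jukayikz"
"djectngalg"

In, Out, Out

The simplest hypothesis consistent with all the labels is: starts with 'o'.
"odbpfer" → starts with 'o' → In.
"jukayikz" → starts with 'j' → Out.
"djectngalg" → starts with 'd' → Out.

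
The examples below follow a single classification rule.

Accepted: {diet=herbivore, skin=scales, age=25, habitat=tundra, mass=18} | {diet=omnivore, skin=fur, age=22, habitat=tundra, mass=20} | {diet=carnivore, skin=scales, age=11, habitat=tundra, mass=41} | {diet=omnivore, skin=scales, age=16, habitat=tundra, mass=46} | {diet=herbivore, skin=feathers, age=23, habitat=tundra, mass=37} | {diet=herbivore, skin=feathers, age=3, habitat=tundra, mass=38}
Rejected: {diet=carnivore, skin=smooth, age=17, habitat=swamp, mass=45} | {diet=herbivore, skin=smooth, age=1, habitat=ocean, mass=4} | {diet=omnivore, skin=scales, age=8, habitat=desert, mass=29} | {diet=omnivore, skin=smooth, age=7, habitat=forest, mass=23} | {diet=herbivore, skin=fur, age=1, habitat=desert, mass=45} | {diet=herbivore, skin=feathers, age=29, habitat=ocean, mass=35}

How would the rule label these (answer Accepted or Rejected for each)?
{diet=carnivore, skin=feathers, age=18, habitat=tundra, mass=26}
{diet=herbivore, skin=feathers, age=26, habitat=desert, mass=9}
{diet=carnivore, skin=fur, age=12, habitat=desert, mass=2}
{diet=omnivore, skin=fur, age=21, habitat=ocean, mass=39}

The simplest hypothesis consistent with all the labels is: habitat is tundra.
{diet=carnivore, skin=feathers, age=18, habitat=tundra, mass=26} — habitat is tundra, hence Accepted. {diet=herbivore, skin=feathers, age=26, habitat=desert, mass=9} — habitat is desert, hence Rejected. {diet=carnivore, skin=fur, age=12, habitat=desert, mass=2} — habitat is desert, hence Rejected. {diet=omnivore, skin=fur, age=21, habitat=ocean, mass=39} — habitat is ocean, hence Rejected.

Accepted, Rejected, Rejected, Rejected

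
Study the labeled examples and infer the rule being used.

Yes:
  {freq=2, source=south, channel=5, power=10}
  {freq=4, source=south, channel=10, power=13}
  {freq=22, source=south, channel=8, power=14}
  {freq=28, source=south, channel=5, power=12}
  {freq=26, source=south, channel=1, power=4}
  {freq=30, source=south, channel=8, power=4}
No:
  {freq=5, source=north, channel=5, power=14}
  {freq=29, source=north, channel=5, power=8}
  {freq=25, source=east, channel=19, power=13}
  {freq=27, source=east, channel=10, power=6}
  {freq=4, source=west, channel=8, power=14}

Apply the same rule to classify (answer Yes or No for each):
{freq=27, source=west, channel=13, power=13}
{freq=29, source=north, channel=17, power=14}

No, No

The classifier is using: source is south.
{freq=27, source=west, channel=13, power=13}: source is west, doesn't match → No. {freq=29, source=north, channel=17, power=14}: source is north, doesn't match → No.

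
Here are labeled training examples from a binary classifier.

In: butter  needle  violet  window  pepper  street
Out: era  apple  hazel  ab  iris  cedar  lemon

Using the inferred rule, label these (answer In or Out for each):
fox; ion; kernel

Out, Out, In

A rule that fits every label: length 6 — true of each 'In' example, false of each 'Out' one.
fox — length 3, hence Out.
ion — length 3, hence Out.
kernel — length 6, hence In.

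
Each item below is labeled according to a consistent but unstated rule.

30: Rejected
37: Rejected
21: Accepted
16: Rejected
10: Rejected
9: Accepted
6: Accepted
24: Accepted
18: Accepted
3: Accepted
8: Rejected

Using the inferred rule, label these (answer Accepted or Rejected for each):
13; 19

Rejected, Rejected

One predicate separates the groups cleanly: multiple of 3 AND at most 24.
Rejected: 13, since 13 = 3·4 + 1, 13 ≤ 24.
Rejected: 19, since 19 = 3·6 + 1, 19 ≤ 24.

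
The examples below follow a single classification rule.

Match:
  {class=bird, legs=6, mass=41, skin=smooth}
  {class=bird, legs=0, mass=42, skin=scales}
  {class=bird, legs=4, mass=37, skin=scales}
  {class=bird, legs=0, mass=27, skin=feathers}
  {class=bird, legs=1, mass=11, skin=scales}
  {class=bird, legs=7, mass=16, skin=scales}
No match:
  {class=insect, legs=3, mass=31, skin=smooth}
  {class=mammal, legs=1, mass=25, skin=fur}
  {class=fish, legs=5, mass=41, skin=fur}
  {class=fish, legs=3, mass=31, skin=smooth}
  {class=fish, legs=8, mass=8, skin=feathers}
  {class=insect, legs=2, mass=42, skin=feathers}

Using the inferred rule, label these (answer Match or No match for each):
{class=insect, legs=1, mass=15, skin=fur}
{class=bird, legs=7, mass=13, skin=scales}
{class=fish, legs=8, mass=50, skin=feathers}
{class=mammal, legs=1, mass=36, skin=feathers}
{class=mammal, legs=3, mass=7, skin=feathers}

The classifier is using: class is bird.
{class=insect, legs=1, mass=15, skin=fur}: No match (class is insect). {class=bird, legs=7, mass=13, skin=scales}: Match (class is bird). {class=fish, legs=8, mass=50, skin=feathers}: No match (class is fish). {class=mammal, legs=1, mass=36, skin=feathers}: No match (class is mammal). {class=mammal, legs=3, mass=7, skin=feathers}: No match (class is mammal).

No match, Match, No match, No match, No match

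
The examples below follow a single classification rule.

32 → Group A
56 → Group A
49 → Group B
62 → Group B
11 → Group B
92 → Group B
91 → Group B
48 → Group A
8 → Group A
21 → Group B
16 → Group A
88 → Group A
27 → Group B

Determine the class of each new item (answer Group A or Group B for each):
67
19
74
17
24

Group B, Group B, Group B, Group B, Group A

The classifier is using: multiple of 8.
67 — 67 = 8·8 + 3, hence Group B.
19 — 19 = 8·2 + 3, hence Group B.
74 — 74 = 8·9 + 2, hence Group B.
17 — 17 = 8·2 + 1, hence Group B.
24 — 24 = 8·3, hence Group A.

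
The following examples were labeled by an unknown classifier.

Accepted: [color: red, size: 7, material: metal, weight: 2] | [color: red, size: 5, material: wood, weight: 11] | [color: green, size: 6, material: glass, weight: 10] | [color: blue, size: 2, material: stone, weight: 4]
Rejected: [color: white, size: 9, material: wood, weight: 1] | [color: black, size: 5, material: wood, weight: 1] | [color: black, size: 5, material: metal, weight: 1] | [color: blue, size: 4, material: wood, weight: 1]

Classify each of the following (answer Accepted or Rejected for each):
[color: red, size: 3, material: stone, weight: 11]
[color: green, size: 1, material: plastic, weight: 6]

Accepted, Accepted

The rule appears to be: weight ≥ 2.
[color: red, size: 3, material: stone, weight: 11] → weight = 11 → Accepted. [color: green, size: 1, material: plastic, weight: 6] → weight = 6 → Accepted.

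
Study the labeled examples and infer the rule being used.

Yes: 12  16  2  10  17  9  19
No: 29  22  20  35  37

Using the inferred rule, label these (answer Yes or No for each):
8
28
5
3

All 'Yes' examples share one property — at most 19 — and every 'No' example lacks it.

Yes, No, Yes, Yes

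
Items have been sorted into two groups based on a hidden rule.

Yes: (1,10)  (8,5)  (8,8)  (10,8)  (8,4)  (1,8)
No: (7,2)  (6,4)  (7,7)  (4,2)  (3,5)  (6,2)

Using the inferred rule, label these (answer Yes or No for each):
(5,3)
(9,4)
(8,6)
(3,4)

No, Yes, Yes, No

'Yes' ⟺ max ≥ 8.
No: (5,3), since max 5.
Yes: (9,4), since max 9.
Yes: (8,6), since max 8.
No: (3,4), since max 4.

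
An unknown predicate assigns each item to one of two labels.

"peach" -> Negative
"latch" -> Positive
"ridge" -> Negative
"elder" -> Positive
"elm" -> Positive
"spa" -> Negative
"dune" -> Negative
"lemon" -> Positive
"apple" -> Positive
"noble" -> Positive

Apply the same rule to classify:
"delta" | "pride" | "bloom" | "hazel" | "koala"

Positive, Negative, Positive, Positive, Positive

All 'Positive' examples share one property — contains 'l' — and every 'Negative' example lacks it.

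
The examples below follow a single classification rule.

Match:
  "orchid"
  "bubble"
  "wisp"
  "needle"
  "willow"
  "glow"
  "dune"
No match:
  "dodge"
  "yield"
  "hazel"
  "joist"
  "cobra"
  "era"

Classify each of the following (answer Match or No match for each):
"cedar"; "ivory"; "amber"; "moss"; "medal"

'Match' ⟺ even length.
"cedar": length 5, fails this test → No match.
"ivory": length 5, fails this test → No match.
"amber": length 5, fails this test → No match.
"moss": length 4, passes → Match.
"medal": length 5, fails this test → No match.

No match, No match, No match, Match, No match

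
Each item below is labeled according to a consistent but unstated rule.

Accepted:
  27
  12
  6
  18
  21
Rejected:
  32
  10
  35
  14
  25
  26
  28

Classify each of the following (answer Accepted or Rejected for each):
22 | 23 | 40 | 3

Rejected, Rejected, Rejected, Accepted

The simplest hypothesis consistent with all the labels is: multiple of 3.
22: 22 = 3·7 + 1, does not fit → Rejected. 23: 23 = 3·7 + 2, does not fit → Rejected. 40: 40 = 3·13 + 1, does not fit → Rejected. 3: 3 = 3·1, satisfies this → Accepted.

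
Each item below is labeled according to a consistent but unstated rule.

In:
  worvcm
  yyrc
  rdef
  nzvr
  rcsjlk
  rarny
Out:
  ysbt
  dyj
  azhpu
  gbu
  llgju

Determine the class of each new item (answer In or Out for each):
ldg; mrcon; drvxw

Rule: contains 'r'. This holds for each 'In' example and fails for each 'Out' one.
Out: ldg, since no 'r'. In: mrcon, since has 'r'. In: drvxw, since has 'r'.

Out, In, In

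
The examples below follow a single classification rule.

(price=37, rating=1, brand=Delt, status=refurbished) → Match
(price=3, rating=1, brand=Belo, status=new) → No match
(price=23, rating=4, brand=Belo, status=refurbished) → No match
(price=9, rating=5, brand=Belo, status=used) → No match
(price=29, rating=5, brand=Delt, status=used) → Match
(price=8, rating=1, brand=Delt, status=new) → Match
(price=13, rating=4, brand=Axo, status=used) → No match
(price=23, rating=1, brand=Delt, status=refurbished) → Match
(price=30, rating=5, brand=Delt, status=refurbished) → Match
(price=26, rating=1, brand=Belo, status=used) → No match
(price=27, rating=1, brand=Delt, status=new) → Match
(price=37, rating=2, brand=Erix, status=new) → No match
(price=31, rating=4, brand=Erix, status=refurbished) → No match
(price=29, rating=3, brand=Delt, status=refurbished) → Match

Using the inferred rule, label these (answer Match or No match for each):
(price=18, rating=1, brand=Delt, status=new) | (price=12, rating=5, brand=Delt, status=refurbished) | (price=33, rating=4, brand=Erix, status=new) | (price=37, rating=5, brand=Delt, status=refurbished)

Match, Match, No match, Match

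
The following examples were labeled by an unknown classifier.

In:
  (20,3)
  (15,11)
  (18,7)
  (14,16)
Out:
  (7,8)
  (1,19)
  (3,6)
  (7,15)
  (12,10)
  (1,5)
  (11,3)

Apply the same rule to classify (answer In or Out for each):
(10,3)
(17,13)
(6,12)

Out, In, Out

The pattern is that an item is 'In' exactly when: sum ≥ 23.
(10,3): 10+3 = 13 — lacks this property, so Out. (17,13): 17+13 = 30 — passes, so In. (6,12): 6+12 = 18 — lacks this property, so Out.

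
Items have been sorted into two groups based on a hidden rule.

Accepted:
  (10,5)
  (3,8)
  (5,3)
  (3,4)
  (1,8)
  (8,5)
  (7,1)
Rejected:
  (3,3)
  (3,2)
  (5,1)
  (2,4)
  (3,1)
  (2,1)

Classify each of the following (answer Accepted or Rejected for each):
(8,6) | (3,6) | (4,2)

'Accepted' ⟺ sum ≥ 7.
(8,6) → 8+6 = 14 → Accepted.
(3,6) → 3+6 = 9 → Accepted.
(4,2) → 4+2 = 6 → Rejected.

Accepted, Accepted, Rejected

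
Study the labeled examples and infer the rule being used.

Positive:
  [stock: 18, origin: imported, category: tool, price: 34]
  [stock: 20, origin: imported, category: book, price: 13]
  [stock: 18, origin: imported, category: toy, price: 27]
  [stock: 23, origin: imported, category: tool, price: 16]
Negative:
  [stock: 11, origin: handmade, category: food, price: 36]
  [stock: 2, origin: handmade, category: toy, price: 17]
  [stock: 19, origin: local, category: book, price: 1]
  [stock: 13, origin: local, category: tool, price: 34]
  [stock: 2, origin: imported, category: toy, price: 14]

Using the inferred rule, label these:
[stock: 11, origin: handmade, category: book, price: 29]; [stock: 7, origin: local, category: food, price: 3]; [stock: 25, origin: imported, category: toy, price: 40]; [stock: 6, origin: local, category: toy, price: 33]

The classifier is using: origin is imported AND stock ≥ 11.
[stock: 11, origin: handmade, category: book, price: 29] → origin is handmade, stock = 11 → Negative. [stock: 7, origin: local, category: food, price: 3] → origin is local, stock = 7 → Negative. [stock: 25, origin: imported, category: toy, price: 40] → origin is imported, stock = 25 → Positive. [stock: 6, origin: local, category: toy, price: 33] → origin is local, stock = 6 → Negative.

Negative, Negative, Positive, Negative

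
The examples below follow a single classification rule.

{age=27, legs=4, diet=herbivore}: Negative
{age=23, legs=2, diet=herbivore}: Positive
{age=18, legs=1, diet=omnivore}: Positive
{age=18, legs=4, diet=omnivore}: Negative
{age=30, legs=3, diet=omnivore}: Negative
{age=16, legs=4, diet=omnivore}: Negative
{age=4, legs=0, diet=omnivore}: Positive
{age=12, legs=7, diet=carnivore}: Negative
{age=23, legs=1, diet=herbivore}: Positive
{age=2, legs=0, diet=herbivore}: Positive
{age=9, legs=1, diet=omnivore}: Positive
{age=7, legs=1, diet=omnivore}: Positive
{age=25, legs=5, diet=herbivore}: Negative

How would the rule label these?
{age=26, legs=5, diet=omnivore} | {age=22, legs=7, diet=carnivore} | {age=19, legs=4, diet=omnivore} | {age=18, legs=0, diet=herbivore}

Negative, Negative, Negative, Positive

The classifier is using: legs ≤ 2.
Negative: {age=26, legs=5, diet=omnivore}, since legs = 5.
Negative: {age=22, legs=7, diet=carnivore}, since legs = 7.
Negative: {age=19, legs=4, diet=omnivore}, since legs = 4.
Positive: {age=18, legs=0, diet=herbivore}, since legs = 0.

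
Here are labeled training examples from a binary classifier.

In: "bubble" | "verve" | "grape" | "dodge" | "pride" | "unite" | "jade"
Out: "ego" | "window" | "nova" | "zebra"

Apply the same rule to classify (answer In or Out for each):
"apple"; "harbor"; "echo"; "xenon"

The distinguishing property — ends with 'e' — holds for all the 'In' cases and none of the 'Out' cases.
"apple": In (ends with 'e'). "harbor": Out (ends with 'r'). "echo": Out (ends with 'o'). "xenon": Out (ends with 'n').

In, Out, Out, Out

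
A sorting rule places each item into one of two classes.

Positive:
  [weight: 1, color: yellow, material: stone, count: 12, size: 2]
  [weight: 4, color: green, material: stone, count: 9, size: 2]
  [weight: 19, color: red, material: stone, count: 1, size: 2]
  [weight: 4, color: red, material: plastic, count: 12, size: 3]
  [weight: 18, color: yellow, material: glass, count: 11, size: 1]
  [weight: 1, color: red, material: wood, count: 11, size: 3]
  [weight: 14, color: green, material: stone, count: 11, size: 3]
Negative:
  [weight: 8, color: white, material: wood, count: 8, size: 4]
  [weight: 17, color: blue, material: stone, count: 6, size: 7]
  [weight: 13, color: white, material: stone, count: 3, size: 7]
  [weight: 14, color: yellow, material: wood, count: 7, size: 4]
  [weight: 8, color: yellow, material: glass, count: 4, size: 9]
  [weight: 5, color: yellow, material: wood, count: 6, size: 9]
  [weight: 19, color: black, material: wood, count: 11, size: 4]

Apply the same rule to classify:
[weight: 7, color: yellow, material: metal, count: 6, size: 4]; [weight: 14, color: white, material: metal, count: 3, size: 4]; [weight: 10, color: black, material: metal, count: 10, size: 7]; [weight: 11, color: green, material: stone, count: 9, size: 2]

The common property of the 'Positive' items is: size ≤ 3. No 'Negative' item has it.
Negative: [weight: 7, color: yellow, material: metal, count: 6, size: 4], since size = 4. Negative: [weight: 14, color: white, material: metal, count: 3, size: 4], since size = 4. Negative: [weight: 10, color: black, material: metal, count: 10, size: 7], since size = 7. Positive: [weight: 11, color: green, material: stone, count: 9, size: 2], since size = 2.

Negative, Negative, Negative, Positive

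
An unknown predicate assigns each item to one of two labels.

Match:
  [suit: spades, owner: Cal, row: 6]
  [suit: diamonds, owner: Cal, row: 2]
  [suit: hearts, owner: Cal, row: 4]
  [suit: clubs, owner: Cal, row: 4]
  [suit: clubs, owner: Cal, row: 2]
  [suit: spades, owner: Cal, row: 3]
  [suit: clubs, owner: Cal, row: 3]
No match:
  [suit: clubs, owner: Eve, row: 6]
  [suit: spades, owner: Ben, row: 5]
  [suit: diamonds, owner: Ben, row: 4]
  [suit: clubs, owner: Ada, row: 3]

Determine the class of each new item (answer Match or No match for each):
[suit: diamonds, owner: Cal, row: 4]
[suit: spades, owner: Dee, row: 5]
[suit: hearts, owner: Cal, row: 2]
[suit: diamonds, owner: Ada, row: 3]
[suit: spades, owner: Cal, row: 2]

Match, No match, Match, No match, Match

The pattern is that an item is 'Match' exactly when: owner is Cal.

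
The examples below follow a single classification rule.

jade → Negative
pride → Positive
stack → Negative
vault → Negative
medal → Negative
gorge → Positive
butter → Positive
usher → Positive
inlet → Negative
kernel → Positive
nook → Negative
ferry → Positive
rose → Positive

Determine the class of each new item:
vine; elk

Rule: contains 'r'. This holds for each 'Positive' example and fails for each 'Negative' one.
vine — no 'r', hence Negative.
elk — no 'r', hence Negative.

Negative, Negative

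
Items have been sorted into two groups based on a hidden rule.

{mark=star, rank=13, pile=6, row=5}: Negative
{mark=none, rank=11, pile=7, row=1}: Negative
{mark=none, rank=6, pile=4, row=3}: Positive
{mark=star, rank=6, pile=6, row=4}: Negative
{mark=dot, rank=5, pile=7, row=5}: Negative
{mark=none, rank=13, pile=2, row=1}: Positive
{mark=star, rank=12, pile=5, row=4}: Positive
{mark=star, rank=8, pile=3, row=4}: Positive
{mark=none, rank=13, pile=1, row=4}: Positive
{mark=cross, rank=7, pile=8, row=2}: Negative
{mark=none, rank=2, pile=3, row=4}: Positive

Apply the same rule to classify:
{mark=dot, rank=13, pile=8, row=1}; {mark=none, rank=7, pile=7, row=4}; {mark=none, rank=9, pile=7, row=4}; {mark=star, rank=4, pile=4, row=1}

Negative, Negative, Negative, Positive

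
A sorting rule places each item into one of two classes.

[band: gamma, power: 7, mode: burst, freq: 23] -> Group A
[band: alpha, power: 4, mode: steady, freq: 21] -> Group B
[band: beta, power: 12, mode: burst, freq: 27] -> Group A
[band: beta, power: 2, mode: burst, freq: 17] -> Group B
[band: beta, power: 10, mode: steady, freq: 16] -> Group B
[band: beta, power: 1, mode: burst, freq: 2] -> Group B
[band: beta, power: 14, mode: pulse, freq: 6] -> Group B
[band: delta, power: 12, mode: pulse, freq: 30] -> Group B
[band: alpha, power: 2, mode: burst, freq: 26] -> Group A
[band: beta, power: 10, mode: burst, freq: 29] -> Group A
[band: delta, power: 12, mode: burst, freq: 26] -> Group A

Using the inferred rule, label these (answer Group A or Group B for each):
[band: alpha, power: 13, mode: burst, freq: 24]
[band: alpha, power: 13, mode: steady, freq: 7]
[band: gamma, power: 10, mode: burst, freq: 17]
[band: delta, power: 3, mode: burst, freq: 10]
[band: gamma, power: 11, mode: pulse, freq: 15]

Group A, Group B, Group B, Group B, Group B

A rule that fits every label: mode is burst AND freq ≥ 21 — true of each 'Group A' example, false of each 'Group B' one.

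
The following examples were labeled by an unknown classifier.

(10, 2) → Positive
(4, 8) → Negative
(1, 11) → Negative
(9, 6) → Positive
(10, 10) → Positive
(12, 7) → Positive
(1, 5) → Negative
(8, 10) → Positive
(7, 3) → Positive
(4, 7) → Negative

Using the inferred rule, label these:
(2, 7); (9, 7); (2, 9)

All 'Positive' examples share one property — first ≥ 5 — and every 'Negative' example lacks it.
(2, 7): first 2 — doesn't qualify, so Negative.
(9, 7): first 9 — checks out, so Positive.
(2, 9): first 2 — doesn't qualify, so Negative.

Negative, Positive, Negative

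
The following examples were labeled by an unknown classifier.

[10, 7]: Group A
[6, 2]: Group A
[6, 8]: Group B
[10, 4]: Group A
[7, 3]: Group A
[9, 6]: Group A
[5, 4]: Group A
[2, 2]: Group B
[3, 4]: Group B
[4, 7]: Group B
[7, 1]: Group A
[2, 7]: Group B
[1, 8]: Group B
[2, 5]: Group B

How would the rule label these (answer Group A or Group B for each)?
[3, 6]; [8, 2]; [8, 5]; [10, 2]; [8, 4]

All 'Group A' examples share one property — first > second — and every 'Group B' example lacks it.
Group B: [3, 6], since 3 < 6.
Group A: [8, 2], since 8 > 2.
Group A: [8, 5], since 8 > 5.
Group A: [10, 2], since 10 > 2.
Group A: [8, 4], since 8 > 4.

Group B, Group A, Group A, Group A, Group A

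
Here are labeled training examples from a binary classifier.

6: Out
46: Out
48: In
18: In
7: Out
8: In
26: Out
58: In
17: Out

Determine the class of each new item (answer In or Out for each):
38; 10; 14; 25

In, Out, Out, Out

'In' ⟺ ends in digit 8.
38: last digit 8, checks out → In.
10: last digit 0, does not satisfy this → Out.
14: last digit 4, does not satisfy this → Out.
25: last digit 5, does not satisfy this → Out.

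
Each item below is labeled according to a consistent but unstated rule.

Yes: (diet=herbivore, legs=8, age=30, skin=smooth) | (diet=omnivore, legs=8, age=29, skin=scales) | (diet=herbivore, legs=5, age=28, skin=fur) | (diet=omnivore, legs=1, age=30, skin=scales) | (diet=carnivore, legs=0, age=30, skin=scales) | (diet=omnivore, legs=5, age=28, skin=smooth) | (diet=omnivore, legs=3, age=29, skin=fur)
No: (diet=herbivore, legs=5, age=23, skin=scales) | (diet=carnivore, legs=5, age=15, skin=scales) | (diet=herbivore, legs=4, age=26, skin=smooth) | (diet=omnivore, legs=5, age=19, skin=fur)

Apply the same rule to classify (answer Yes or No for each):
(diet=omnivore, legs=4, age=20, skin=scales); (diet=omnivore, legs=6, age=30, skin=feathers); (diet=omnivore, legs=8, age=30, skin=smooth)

No, Yes, Yes

The classifier is using: age ≥ 28.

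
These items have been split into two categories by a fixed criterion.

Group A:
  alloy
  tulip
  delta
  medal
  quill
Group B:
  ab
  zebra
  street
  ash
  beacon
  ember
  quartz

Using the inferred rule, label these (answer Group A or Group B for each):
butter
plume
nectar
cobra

Group B, Group A, Group B, Group B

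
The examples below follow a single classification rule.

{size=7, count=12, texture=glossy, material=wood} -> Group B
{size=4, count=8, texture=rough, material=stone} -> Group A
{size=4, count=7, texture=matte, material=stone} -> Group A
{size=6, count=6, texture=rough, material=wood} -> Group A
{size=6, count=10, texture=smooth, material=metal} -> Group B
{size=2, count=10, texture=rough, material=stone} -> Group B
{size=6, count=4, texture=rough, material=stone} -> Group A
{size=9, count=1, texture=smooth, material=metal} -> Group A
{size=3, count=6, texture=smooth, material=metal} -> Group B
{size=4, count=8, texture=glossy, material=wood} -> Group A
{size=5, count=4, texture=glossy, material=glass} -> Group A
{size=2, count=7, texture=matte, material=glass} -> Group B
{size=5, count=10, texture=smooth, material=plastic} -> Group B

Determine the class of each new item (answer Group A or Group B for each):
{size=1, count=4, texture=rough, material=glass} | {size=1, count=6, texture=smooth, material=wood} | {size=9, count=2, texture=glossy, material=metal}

Group B, Group B, Group A

The distinguishing property — size ≥ 4 AND count ≤ 8 — holds for all the 'Group A' cases and none of the 'Group B' cases.
{size=1, count=4, texture=rough, material=glass}: size = 1, count = 4 — fails this test, so Group B.
{size=1, count=6, texture=smooth, material=wood}: size = 1, count = 6 — fails this test, so Group B.
{size=9, count=2, texture=glossy, material=metal}: size = 9, count = 2 — qualifies, so Group A.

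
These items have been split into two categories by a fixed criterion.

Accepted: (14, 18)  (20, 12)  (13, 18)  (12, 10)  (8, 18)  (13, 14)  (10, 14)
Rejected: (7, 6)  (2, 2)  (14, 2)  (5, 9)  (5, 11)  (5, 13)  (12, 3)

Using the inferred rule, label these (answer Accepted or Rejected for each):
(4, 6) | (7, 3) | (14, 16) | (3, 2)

Rejected, Rejected, Accepted, Rejected

The classifier is using: sum ≥ 22.
(4, 6): Rejected (4+6 = 10).
(7, 3): Rejected (7+3 = 10).
(14, 16): Accepted (14+16 = 30).
(3, 2): Rejected (3+2 = 5).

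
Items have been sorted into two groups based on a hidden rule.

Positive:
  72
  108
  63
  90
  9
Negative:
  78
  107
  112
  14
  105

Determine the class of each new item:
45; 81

Positive, Positive

Looking at the examples, the only property every 'Positive' case has and every 'Negative' case lacks is: multiple of 9.
45 → 45 = 9·5 → Positive.
81 → 81 = 9·9 → Positive.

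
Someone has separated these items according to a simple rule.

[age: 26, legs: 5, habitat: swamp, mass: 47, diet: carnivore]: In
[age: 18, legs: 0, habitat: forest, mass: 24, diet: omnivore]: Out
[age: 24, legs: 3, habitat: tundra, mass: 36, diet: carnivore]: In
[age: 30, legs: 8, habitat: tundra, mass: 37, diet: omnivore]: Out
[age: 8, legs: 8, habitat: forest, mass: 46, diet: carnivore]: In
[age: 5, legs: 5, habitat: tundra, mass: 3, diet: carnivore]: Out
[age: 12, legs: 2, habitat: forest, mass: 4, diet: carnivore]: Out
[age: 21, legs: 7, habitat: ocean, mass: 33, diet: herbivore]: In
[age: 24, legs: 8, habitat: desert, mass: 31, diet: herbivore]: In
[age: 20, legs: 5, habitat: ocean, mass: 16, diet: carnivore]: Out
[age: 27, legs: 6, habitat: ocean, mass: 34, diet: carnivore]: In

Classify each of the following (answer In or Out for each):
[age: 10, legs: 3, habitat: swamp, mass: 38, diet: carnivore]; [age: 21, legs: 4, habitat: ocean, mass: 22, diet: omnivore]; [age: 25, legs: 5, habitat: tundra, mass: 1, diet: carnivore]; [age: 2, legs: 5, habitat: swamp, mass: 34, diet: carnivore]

In, Out, Out, In

One predicate separates the groups cleanly: age ≤ 27 AND mass ≥ 31.
[age: 10, legs: 3, habitat: swamp, mass: 38, diet: carnivore]: age = 10, mass = 38 — matches, so In.
[age: 21, legs: 4, habitat: ocean, mass: 22, diet: omnivore]: age = 21, mass = 22 — doesn't qualify, so Out.
[age: 25, legs: 5, habitat: tundra, mass: 1, diet: carnivore]: age = 25, mass = 1 — doesn't qualify, so Out.
[age: 2, legs: 5, habitat: swamp, mass: 34, diet: carnivore]: age = 2, mass = 34 — matches, so In.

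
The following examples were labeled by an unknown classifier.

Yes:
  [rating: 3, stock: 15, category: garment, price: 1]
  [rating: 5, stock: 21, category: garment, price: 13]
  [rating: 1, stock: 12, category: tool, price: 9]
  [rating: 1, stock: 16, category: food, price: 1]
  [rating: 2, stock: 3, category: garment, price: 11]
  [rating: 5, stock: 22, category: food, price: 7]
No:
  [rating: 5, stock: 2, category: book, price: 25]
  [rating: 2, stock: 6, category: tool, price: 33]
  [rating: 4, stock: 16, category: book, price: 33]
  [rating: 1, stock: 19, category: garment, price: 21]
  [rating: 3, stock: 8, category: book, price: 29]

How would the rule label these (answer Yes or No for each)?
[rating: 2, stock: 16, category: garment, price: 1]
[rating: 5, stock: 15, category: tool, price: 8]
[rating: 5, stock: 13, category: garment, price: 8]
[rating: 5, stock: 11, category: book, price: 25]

The pattern is that an item is 'Yes' exactly when: price ≤ 13.

Yes, Yes, Yes, No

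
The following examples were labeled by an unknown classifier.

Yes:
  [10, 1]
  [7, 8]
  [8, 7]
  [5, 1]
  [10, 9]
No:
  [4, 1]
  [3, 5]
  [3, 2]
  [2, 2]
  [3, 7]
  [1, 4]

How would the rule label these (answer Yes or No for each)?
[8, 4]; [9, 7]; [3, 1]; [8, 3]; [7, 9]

Yes, Yes, No, Yes, Yes

Rule: first ≥ 5. This holds for each 'Yes' example and fails for each 'No' one.
[8, 4]: first 8 — meets the rule, so Yes. [9, 7]: first 9 — meets the rule, so Yes. [3, 1]: first 3 — doesn't match, so No. [8, 3]: first 8 — meets the rule, so Yes. [7, 9]: first 7 — meets the rule, so Yes.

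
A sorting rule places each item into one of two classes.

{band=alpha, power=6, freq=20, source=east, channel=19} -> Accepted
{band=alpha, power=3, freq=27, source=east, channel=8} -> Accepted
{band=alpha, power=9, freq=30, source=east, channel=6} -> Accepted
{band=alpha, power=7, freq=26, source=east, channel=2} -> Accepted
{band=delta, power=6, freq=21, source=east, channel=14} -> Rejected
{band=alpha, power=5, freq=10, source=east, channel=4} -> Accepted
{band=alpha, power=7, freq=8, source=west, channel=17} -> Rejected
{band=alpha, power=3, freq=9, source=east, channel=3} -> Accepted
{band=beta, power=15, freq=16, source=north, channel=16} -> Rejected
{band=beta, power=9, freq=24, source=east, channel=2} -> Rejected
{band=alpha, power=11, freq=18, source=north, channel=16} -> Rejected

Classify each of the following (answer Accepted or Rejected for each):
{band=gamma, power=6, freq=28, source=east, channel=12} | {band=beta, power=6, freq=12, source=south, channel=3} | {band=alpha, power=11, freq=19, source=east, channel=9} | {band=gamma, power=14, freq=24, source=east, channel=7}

Rejected, Rejected, Accepted, Rejected

The pattern is that an item is 'Accepted' exactly when: band is alpha AND source is east.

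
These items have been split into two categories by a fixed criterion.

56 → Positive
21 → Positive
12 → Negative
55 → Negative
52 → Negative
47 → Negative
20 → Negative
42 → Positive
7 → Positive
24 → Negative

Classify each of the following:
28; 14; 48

The pattern is that an item is 'Positive' exactly when: multiple of 7.
Positive: 28, since 28 = 7·4.
Positive: 14, since 14 = 7·2.
Negative: 48, since 48 = 7·6 + 6.

Positive, Positive, Negative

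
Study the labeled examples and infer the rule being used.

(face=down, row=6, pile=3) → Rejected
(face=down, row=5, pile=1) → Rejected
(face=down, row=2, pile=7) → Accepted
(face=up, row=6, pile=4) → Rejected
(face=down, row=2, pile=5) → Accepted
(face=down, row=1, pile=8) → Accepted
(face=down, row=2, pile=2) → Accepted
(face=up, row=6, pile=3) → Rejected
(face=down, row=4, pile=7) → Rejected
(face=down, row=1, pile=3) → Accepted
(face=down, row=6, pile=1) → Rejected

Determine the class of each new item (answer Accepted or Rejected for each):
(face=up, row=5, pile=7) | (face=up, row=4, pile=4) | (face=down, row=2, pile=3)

All 'Accepted' examples share one property — row ≤ 2 — and every 'Rejected' example lacks it.
(face=up, row=5, pile=7): row = 5, lacks this property → Rejected. (face=up, row=4, pile=4): row = 4, lacks this property → Rejected. (face=down, row=2, pile=3): row = 2, qualifies → Accepted.

Rejected, Rejected, Accepted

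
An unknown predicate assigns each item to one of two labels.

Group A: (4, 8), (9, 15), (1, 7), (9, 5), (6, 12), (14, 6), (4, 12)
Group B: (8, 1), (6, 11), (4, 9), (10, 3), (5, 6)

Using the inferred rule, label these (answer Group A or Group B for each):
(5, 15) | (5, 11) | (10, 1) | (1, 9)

Group A, Group A, Group B, Group A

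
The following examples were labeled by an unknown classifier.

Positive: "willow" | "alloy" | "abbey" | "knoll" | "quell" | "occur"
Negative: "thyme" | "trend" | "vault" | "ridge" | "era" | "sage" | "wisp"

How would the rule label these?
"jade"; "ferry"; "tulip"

Negative, Positive, Negative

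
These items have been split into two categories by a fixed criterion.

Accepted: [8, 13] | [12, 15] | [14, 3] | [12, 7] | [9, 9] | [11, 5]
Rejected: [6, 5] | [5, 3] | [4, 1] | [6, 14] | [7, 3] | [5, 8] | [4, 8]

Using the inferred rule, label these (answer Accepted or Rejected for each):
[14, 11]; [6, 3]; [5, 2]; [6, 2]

Every 'Accepted' example satisfies: first ≥ 8. None of the 'Rejected' examples do.
Accepted: [14, 11], since first 14. Rejected: [6, 3], since first 6. Rejected: [5, 2], since first 5. Rejected: [6, 2], since first 6.

Accepted, Rejected, Rejected, Rejected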